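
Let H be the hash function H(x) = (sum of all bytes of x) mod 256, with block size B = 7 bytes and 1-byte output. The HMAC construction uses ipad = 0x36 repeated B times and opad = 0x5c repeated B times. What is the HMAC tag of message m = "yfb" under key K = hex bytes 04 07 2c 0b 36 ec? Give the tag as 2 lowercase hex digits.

fb

Key hex bytes 04 07 2c 0b 36 ec is 6 bytes ≤ B = 7; zero-pad to 7 bytes: K' = 04 07 2c 0b 36 ec 00.
K' ⊕ ipad = 32 31 1a 3d 00 da 36.  K' ⊕ opad = 58 5b 70 57 6a b0 5c.
Inner input = (K'⊕ipad) ∥ m = 32 31 1a 3d 00 da 36 ∥ 79 66 62.
Inner hash: sum = 50+49+26+61+0+218+54+121+102+98 = 779; mod 256 = 11 → 0b.
Outer input = (K'⊕opad) ∥ inner = 58 5b 70 57 6a b0 5c ∥ 0b.
Outer hash (tag): sum = 88+91+112+87+106+176+92+11 = 763; mod 256 = 251 → fb.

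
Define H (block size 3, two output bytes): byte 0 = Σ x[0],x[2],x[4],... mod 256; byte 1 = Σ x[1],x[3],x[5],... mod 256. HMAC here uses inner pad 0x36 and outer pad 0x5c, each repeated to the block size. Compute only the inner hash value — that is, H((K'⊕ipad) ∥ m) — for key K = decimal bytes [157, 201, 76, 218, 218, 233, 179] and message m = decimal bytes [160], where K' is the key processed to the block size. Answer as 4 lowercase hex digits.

765a

Key decimal bytes [157, 201, 76, 218, 218, 233, 179] = 9d c9 4c da da e9 b3 is 7 bytes > B = 3, so hash it first: H(key) = 76 8c, then zero-pad to 3 bytes: K' = 76 8c 00.
K' ⊕ ipad = 40 ba 36.
Inner input = 40 ba 36 ∥ a0.
Inner hash: even-index sum = 118 mod 256 = 118; odd-index sum = 346 mod 256 = 90 → 76 5a.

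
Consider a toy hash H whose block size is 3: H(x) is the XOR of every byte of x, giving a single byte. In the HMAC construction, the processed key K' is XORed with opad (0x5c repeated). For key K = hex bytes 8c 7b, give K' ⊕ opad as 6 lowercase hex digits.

Key hex bytes 8c 7b is 2 bytes ≤ B = 3; zero-pad to 3 bytes: K' = 8c 7b 00.
XOR each byte with 0x5c: 8c⊕5c=d0, 7b⊕5c=27, 00⊕5c=5c.

d0275c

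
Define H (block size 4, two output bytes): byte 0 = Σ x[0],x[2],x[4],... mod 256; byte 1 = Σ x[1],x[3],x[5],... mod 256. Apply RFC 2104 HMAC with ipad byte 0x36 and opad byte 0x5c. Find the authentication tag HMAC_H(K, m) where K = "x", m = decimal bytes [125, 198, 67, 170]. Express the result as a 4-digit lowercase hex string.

c494

Key "x" = 78 is 1 byte ≤ B = 4; zero-pad to 4 bytes: K' = 78 00 00 00.
K' ⊕ ipad = 4e 36 36 36.  K' ⊕ opad = 24 5c 5c 5c.
Inner input = (K'⊕ipad) ∥ m = 4e 36 36 36 ∥ 7d c6 43 aa.
Inner hash: even-index sum = 324 mod 256 = 68; odd-index sum = 476 mod 256 = 220 → 44 dc.
Outer input = (K'⊕opad) ∥ inner = 24 5c 5c 5c ∥ 44 dc.
Outer hash (tag): even-index sum = 196 mod 256 = 196; odd-index sum = 404 mod 256 = 148 → c4 94.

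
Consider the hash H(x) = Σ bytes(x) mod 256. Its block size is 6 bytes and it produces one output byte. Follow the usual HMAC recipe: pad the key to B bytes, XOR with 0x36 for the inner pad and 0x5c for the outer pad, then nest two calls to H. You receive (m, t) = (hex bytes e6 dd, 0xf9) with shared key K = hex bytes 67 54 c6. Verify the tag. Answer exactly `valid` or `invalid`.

valid

Key hex bytes 67 54 c6 is 3 bytes ≤ B = 6; zero-pad to 6 bytes: K' = 67 54 c6 00 00 00.
K' ⊕ ipad = 51 62 f0 36 36 36; K' ⊕ opad = 3b 08 9a 5c 5c 5c.
Inner hash: sum = 81+98+240+54+54+54+230+221 = 1032; mod 256 = 8 → 08.
Outer hash (recomputed tag): sum = 59+8+154+92+92+92+8 = 505; mod 256 = 249 → f9.
Recomputed tag = f9; claimed = f9 → match.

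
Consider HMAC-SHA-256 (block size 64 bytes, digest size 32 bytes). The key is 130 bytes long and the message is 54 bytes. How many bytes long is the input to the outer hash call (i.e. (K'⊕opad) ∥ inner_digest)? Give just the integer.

Key is 130 > 64 bytes, so it is hashed to 32 bytes then zero-padded to 64: |K'| = 64.
Outer input = (K'⊕opad) ∥ H(inner) → 64 + 32 = 96 bytes.

96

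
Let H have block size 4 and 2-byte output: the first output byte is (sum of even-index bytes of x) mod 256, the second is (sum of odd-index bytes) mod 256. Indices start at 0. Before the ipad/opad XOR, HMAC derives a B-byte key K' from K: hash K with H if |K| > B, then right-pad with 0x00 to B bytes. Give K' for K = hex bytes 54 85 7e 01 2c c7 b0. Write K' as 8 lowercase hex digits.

|K| = 7 > B = 4, so first hash the key.
H(K): even-index sum = 430 mod 256 = 174; odd-index sum = 333 mod 256 = 77 → ae 4d.
Zero-pad H(K) = ae 4d to 4 bytes: K' = ae 4d 00 00.

ae4d0000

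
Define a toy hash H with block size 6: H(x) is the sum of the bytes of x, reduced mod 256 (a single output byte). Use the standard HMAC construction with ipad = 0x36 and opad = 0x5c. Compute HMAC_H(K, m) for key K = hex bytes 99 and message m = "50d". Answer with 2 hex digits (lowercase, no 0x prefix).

17

Key hex bytes 99 is 1 byte ≤ B = 6; zero-pad to 6 bytes: K' = 99 00 00 00 00 00.
K' ⊕ ipad = af 36 36 36 36 36.  K' ⊕ opad = c5 5c 5c 5c 5c 5c.
Inner input = (K'⊕ipad) ∥ m = af 36 36 36 36 36 ∥ 35 30 64.
Inner hash: sum = 175+54+54+54+54+54+53+48+100 = 646; mod 256 = 134 → 86.
Outer input = (K'⊕opad) ∥ inner = c5 5c 5c 5c 5c 5c ∥ 86.
Outer hash (tag): sum = 197+92+92+92+92+92+134 = 791; mod 256 = 23 → 17.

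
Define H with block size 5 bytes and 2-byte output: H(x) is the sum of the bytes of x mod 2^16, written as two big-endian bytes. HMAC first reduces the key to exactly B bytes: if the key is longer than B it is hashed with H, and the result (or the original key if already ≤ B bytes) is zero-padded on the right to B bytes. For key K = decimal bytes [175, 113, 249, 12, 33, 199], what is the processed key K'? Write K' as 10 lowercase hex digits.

|K| = 6 > B = 5, so first hash the key.
H(K): sum = 175+113+249+12+33+199 = 781 → 03 0d.
Zero-pad H(K) = 03 0d to 5 bytes: K' = 03 0d 00 00 00.

030d000000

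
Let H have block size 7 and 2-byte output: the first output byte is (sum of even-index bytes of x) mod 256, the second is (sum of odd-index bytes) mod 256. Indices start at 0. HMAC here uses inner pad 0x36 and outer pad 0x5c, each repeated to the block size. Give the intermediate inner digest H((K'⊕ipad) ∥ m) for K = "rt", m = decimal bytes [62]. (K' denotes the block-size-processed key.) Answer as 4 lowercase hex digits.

Key "rt" = 72 74 is 2 bytes ≤ B = 7; zero-pad to 7 bytes: K' = 72 74 00 00 00 00 00.
K' ⊕ ipad = 44 42 36 36 36 36 36.
Inner input = 44 42 36 36 36 36 36 ∥ 3e.
Inner hash: even-index sum = 230 mod 256 = 230; odd-index sum = 236 mod 256 = 236 → e6 ec.

e6ec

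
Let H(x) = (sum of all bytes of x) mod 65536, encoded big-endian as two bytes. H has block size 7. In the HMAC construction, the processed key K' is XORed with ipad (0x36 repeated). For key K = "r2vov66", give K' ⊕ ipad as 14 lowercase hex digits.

Key "r2vov66" = 72 32 76 6f 76 36 36 is exactly B = 7 bytes: K' = 72 32 76 6f 76 36 36.
XOR each byte with 0x36: 72⊕36=44, 32⊕36=04, 76⊕36=40, 6f⊕36=59, 76⊕36=40, 36⊕36=00, 36⊕36=00.

44044059400000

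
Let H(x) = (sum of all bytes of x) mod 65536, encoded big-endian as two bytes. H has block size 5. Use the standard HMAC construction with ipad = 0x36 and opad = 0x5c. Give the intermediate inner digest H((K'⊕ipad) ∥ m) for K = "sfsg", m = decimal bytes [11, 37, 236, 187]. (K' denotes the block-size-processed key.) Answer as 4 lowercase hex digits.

Key "sfsg" = 73 66 73 67 is 4 bytes ≤ B = 5; zero-pad to 5 bytes: K' = 73 66 73 67 00.
K' ⊕ ipad = 45 50 45 51 36.
Inner input = 45 50 45 51 36 ∥ 0b 25 ec bb.
Inner hash: sum = 69+80+69+81+54+11+37+236+187 = 824 → 03 38.

0338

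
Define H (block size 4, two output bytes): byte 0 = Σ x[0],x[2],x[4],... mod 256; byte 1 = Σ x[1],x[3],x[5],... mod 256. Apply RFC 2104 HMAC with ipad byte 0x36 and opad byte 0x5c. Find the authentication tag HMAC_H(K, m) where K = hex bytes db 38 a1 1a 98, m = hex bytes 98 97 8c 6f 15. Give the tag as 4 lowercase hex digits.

350a

Key hex bytes db 38 a1 1a 98 is 5 bytes > B = 4, so hash it first: H(key) = 14 52, then zero-pad to 4 bytes: K' = 14 52 00 00.
K' ⊕ ipad = 22 64 36 36.  K' ⊕ opad = 48 0e 5c 5c.
Inner input = (K'⊕ipad) ∥ m = 22 64 36 36 ∥ 98 97 8c 6f 15.
Inner hash: even-index sum = 401 mod 256 = 145; odd-index sum = 416 mod 256 = 160 → 91 a0.
Outer input = (K'⊕opad) ∥ inner = 48 0e 5c 5c ∥ 91 a0.
Outer hash (tag): even-index sum = 309 mod 256 = 53; odd-index sum = 266 mod 256 = 10 → 35 0a.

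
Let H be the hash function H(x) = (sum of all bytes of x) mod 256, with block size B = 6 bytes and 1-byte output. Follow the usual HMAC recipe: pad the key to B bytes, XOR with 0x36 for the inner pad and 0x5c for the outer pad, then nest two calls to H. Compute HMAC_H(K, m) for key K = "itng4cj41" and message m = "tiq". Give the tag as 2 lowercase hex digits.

9a

Key "itng4cj41" = 69 74 6e 67 34 63 6a 34 31 is 9 bytes > B = 6, so hash it first: H(key) = 18, then zero-pad to 6 bytes: K' = 18 00 00 00 00 00.
K' ⊕ ipad = 2e 36 36 36 36 36.  K' ⊕ opad = 44 5c 5c 5c 5c 5c.
Inner input = (K'⊕ipad) ∥ m = 2e 36 36 36 36 36 ∥ 74 69 71.
Inner hash: sum = 46+54+54+54+54+54+116+105+113 = 650; mod 256 = 138 → 8a.
Outer input = (K'⊕opad) ∥ inner = 44 5c 5c 5c 5c 5c ∥ 8a.
Outer hash (tag): sum = 68+92+92+92+92+92+138 = 666; mod 256 = 154 → 9a.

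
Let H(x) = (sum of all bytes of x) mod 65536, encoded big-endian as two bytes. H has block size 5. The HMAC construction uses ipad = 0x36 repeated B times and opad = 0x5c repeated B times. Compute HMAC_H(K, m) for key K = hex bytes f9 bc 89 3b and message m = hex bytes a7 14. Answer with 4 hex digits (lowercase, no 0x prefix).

0336

Key hex bytes f9 bc 89 3b is 4 bytes ≤ B = 5; zero-pad to 5 bytes: K' = f9 bc 89 3b 00.
K' ⊕ ipad = cf 8a bf 0d 36.  K' ⊕ opad = a5 e0 d5 67 5c.
Inner input = (K'⊕ipad) ∥ m = cf 8a bf 0d 36 ∥ a7 14.
Inner hash: sum = 207+138+191+13+54+167+20 = 790 → 03 16.
Outer input = (K'⊕opad) ∥ inner = a5 e0 d5 67 5c ∥ 03 16.
Outer hash (tag): sum = 165+224+213+103+92+3+22 = 822 → 03 36.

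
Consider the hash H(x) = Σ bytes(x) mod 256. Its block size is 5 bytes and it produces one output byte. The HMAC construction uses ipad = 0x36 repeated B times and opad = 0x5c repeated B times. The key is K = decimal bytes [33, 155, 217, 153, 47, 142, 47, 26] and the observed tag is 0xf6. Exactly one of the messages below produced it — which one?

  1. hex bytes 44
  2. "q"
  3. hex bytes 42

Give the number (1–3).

1

Key decimal bytes [33, 155, 217, 153, 47, 142, 47, 26] = 21 9b d9 99 2f 8e 2f 1a is 8 bytes > B = 5, so hash it first: H(key) = 34, then zero-pad to 5 bytes: K' = 34 00 00 00 00.
K' ⊕ ipad = 02 36 36 36 36; K' ⊕ opad = 68 5c 5c 5c 5c.
m1: inner = H(02 36 36 36 36 44) = 1e; tag = H(68 5c 5c 5c 5c 1e) = f6 ← matches
m2: inner = H(02 36 36 36 36 71) = 4b; tag = H(68 5c 5c 5c 5c 4b) = 23
m3: inner = H(02 36 36 36 36 42) = 1c; tag = H(68 5c 5c 5c 5c 1c) = f4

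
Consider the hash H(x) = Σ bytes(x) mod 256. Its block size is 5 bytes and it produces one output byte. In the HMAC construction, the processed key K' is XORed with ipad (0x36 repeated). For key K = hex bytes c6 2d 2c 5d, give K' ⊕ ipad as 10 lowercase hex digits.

Key hex bytes c6 2d 2c 5d is 4 bytes ≤ B = 5; zero-pad to 5 bytes: K' = c6 2d 2c 5d 00.
XOR each byte with 0x36: c6⊕36=f0, 2d⊕36=1b, 2c⊕36=1a, 5d⊕36=6b, 00⊕36=36.

f01b1a6b36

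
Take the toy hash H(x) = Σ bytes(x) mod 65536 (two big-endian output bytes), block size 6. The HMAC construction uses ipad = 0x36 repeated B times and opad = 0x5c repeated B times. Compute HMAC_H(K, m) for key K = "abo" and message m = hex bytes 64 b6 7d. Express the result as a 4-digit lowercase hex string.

Key "abo" = 61 62 6f is 3 bytes ≤ B = 6; zero-pad to 6 bytes: K' = 61 62 6f 00 00 00.
K' ⊕ ipad = 57 54 59 36 36 36.  K' ⊕ opad = 3d 3e 33 5c 5c 5c.
Inner input = (K'⊕ipad) ∥ m = 57 54 59 36 36 36 ∥ 64 b6 7d.
Inner hash: sum = 87+84+89+54+54+54+100+182+125 = 829 → 03 3d.
Outer input = (K'⊕opad) ∥ inner = 3d 3e 33 5c 5c 5c ∥ 03 3d.
Outer hash (tag): sum = 61+62+51+92+92+92+3+61 = 514 → 02 02.

0202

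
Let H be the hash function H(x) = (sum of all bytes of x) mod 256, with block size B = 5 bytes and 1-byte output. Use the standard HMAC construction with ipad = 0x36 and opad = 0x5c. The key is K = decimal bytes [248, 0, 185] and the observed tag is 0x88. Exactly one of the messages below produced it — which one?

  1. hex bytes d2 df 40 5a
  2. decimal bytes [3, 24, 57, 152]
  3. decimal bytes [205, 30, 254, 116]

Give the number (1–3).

Key decimal bytes [248, 0, 185] = f8 00 b9 is 3 bytes ≤ B = 5; zero-pad to 5 bytes: K' = f8 00 b9 00 00.
K' ⊕ ipad = ce 36 8f 36 36; K' ⊕ opad = a4 5c e5 5c 5c.
m1: inner = H(ce 36 8f 36 36 d2 df 40 5a) = 4a; tag = H(a4 5c e5 5c 5c 4a) = e7
m2: inner = H(ce 36 8f 36 36 03 18 39 98) = eb; tag = H(a4 5c e5 5c 5c eb) = 88 ← matches
m3: inner = H(ce 36 8f 36 36 cd 1e fe 74) = 5c; tag = H(a4 5c e5 5c 5c 5c) = f9

2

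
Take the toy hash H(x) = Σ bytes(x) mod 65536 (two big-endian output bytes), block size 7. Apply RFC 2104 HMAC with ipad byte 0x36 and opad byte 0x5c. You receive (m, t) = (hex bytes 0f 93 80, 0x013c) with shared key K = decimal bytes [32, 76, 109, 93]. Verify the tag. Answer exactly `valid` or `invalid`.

invalid

Key decimal bytes [32, 76, 109, 93] = 20 4c 6d 5d is 4 bytes ≤ B = 7; zero-pad to 7 bytes: K' = 20 4c 6d 5d 00 00 00.
K' ⊕ ipad = 16 7a 5b 6b 36 36 36; K' ⊕ opad = 7c 10 31 01 5c 5c 5c.
Inner hash: sum = 22+122+91+107+54+54+54+15+147+128 = 794 → 03 1a.
Outer hash (recomputed tag): sum = 124+16+49+1+92+92+92+3+26 = 495 → 01 ef.
Recomputed tag = 01ef; claimed = 013c → mismatch.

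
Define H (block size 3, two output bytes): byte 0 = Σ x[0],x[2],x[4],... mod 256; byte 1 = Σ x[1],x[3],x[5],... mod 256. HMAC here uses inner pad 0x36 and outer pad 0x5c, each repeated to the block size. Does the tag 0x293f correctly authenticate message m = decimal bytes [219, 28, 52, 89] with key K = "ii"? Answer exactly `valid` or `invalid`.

invalid

Key "ii" = 69 69 is 2 bytes ≤ B = 3; zero-pad to 3 bytes: K' = 69 69 00.
K' ⊕ ipad = 5f 5f 36; K' ⊕ opad = 35 35 5c.
Inner hash: even-index sum = 266 mod 256 = 10; odd-index sum = 366 mod 256 = 110 → 0a 6e.
Outer hash (recomputed tag): even-index sum = 255 mod 256 = 255; odd-index sum = 63 mod 256 = 63 → ff 3f.
Recomputed tag = ff3f; claimed = 293f → mismatch.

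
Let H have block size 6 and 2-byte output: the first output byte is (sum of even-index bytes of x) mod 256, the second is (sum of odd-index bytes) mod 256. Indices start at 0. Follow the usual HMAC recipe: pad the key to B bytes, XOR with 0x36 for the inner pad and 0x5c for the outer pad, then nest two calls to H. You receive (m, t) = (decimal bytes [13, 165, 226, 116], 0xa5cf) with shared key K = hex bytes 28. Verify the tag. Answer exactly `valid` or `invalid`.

valid

Key hex bytes 28 is 1 byte ≤ B = 6; zero-pad to 6 bytes: K' = 28 00 00 00 00 00.
K' ⊕ ipad = 1e 36 36 36 36 36; K' ⊕ opad = 74 5c 5c 5c 5c 5c.
Inner hash: even-index sum = 377 mod 256 = 121; odd-index sum = 443 mod 256 = 187 → 79 bb.
Outer hash (recomputed tag): even-index sum = 421 mod 256 = 165; odd-index sum = 463 mod 256 = 207 → a5 cf.
Recomputed tag = a5cf; claimed = a5cf → match.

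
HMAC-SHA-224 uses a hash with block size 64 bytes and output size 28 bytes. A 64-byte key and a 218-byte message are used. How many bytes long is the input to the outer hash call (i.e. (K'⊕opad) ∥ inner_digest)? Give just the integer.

Key is 64 ≤ 64 bytes, zero-padded: |K'| = 64.
Outer input = (K'⊕opad) ∥ H(inner) → 64 + 28 = 92 bytes.

92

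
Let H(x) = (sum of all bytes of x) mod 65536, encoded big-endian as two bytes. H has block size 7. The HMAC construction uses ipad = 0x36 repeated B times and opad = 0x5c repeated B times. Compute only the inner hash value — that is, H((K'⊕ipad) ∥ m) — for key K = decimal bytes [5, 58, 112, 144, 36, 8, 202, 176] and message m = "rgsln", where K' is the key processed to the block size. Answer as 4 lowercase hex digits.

Key decimal bytes [5, 58, 112, 144, 36, 8, 202, 176] = 05 3a 70 90 24 08 ca b0 is 8 bytes > B = 7, so hash it first: H(key) = 02 e5, then zero-pad to 7 bytes: K' = 02 e5 00 00 00 00 00.
K' ⊕ ipad = 34 d3 36 36 36 36 36.
Inner input = 34 d3 36 36 36 36 36 ∥ 72 67 73 6c 6e.
Inner hash: sum = 52+211+54+54+54+54+54+114+103+115+108+110 = 1083 → 04 3b.

043b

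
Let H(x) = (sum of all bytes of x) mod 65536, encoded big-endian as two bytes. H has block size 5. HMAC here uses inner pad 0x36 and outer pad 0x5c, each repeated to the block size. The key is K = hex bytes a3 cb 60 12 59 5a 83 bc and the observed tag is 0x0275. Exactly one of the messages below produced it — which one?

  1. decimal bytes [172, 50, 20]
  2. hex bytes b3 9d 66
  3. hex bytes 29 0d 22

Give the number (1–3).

2

Key hex bytes a3 cb 60 12 59 5a 83 bc is 8 bytes > B = 5, so hash it first: H(key) = 03 d2, then zero-pad to 5 bytes: K' = 03 d2 00 00 00.
K' ⊕ ipad = 35 e4 36 36 36; K' ⊕ opad = 5f 8e 5c 5c 5c.
m1: inner = H(35 e4 36 36 36 ac 32 14) = 02 ad; tag = H(5f 8e 5c 5c 5c 02 ad) = 02b0
m2: inner = H(35 e4 36 36 36 b3 9d 66) = 03 71; tag = H(5f 8e 5c 5c 5c 03 71) = 0275 ← matches
m3: inner = H(35 e4 36 36 36 29 0d 22) = 02 13; tag = H(5f 8e 5c 5c 5c 02 13) = 0216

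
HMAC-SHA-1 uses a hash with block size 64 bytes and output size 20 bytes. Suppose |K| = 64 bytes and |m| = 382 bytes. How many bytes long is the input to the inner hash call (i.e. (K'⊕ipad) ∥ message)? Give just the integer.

Key is 64 ≤ 64 bytes, zero-padded: |K'| = 64.
Inner input = (K'⊕ipad) ∥ m → 64 + 382 = 446 bytes.

446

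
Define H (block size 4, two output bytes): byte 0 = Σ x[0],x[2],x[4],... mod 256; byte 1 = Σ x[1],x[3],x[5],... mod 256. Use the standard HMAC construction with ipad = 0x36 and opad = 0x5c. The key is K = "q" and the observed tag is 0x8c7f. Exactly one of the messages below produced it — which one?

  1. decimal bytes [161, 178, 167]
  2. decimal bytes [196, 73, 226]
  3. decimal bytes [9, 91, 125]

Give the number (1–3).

Key "q" = 71 is 1 byte ≤ B = 4; zero-pad to 4 bytes: K' = 71 00 00 00.
K' ⊕ ipad = 47 36 36 36; K' ⊕ opad = 2d 5c 5c 5c.
m1: inner = H(47 36 36 36 a1 b2 a7) = c5 1e; tag = H(2d 5c 5c 5c c5 1e) = 4ed6
m2: inner = H(47 36 36 36 c4 49 e2) = 23 b5; tag = H(2d 5c 5c 5c 23 b5) = ac6d
m3: inner = H(47 36 36 36 09 5b 7d) = 03 c7; tag = H(2d 5c 5c 5c 03 c7) = 8c7f ← matches

3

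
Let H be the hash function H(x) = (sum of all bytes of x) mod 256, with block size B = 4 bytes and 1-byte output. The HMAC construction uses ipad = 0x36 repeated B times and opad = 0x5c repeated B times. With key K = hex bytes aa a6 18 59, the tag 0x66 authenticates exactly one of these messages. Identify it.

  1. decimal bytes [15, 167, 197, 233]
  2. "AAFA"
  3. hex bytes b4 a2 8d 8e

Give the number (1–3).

Key hex bytes aa a6 18 59 is exactly B = 4 bytes: K' = aa a6 18 59.
K' ⊕ ipad = 9c 90 2e 6f; K' ⊕ opad = f6 fa 44 05.
m1: inner = H(9c 90 2e 6f 0f a7 c5 e9) = 2d; tag = H(f6 fa 44 05 2d) = 66 ← matches
m2: inner = H(9c 90 2e 6f 41 41 46 41) = d2; tag = H(f6 fa 44 05 d2) = 0b
m3: inner = H(9c 90 2e 6f b4 a2 8d 8e) = 3a; tag = H(f6 fa 44 05 3a) = 73

1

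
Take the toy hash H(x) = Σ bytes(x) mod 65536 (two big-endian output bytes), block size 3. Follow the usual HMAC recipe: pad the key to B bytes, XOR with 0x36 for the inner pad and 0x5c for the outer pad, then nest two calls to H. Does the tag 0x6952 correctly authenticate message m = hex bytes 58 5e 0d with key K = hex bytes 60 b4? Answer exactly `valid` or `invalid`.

Key hex bytes 60 b4 is 2 bytes ≤ B = 3; zero-pad to 3 bytes: K' = 60 b4 00.
K' ⊕ ipad = 56 82 36; K' ⊕ opad = 3c e8 5c.
Inner hash: sum = 86+130+54+88+94+13 = 465 → 01 d1.
Outer hash (recomputed tag): sum = 60+232+92+1+209 = 594 → 02 52.
Recomputed tag = 0252; claimed = 6952 → mismatch.

invalid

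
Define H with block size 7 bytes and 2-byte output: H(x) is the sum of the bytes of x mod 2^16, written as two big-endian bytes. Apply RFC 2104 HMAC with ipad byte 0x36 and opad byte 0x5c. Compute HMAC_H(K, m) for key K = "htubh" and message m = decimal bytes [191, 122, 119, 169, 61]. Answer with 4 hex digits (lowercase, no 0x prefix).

Key "htubh" = 68 74 75 62 68 is 5 bytes ≤ B = 7; zero-pad to 7 bytes: K' = 68 74 75 62 68 00 00.
K' ⊕ ipad = 5e 42 43 54 5e 36 36.  K' ⊕ opad = 34 28 29 3e 34 5c 5c.
Inner input = (K'⊕ipad) ∥ m = 5e 42 43 54 5e 36 36 ∥ bf 7a 77 a9 3d.
Inner hash: sum = 94+66+67+84+94+54+54+191+122+119+169+61 = 1175 → 04 97.
Outer input = (K'⊕opad) ∥ inner = 34 28 29 3e 34 5c 5c ∥ 04 97.
Outer hash (tag): sum = 52+40+41+62+52+92+92+4+151 = 586 → 02 4a.

024a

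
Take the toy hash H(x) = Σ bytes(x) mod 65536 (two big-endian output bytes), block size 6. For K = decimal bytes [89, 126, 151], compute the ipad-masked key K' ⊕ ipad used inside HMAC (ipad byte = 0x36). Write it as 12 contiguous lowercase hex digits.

Key decimal bytes [89, 126, 151] = 59 7e 97 is 3 bytes ≤ B = 6; zero-pad to 6 bytes: K' = 59 7e 97 00 00 00.
XOR each byte with 0x36: 59⊕36=6f, 7e⊕36=48, 97⊕36=a1, 00⊕36=36, 00⊕36=36, 00⊕36=36.

6f48a1363636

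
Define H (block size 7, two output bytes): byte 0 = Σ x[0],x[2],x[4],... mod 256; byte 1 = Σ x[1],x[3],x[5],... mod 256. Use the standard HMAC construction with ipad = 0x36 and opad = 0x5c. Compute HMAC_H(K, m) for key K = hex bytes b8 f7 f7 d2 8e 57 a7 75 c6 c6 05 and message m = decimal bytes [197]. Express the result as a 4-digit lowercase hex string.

a5fa

Key hex bytes b8 f7 f7 d2 8e 57 a7 75 c6 c6 05 is 11 bytes > B = 7, so hash it first: H(key) = af 5b, then zero-pad to 7 bytes: K' = af 5b 00 00 00 00 00.
K' ⊕ ipad = 99 6d 36 36 36 36 36.  K' ⊕ opad = f3 07 5c 5c 5c 5c 5c.
Inner input = (K'⊕ipad) ∥ m = 99 6d 36 36 36 36 36 ∥ c5.
Inner hash: even-index sum = 315 mod 256 = 59; odd-index sum = 414 mod 256 = 158 → 3b 9e.
Outer input = (K'⊕opad) ∥ inner = f3 07 5c 5c 5c 5c 5c ∥ 3b 9e.
Outer hash (tag): even-index sum = 677 mod 256 = 165; odd-index sum = 250 mod 256 = 250 → a5 fa.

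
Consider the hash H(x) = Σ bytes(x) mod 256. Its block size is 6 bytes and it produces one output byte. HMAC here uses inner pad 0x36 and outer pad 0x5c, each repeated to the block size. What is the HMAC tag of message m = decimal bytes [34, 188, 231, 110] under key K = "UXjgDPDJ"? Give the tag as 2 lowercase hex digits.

Key "UXjgDPDJ" = 55 58 6a 67 44 50 44 4a is 8 bytes > B = 6, so hash it first: H(key) = a0, then zero-pad to 6 bytes: K' = a0 00 00 00 00 00.
K' ⊕ ipad = 96 36 36 36 36 36.  K' ⊕ opad = fc 5c 5c 5c 5c 5c.
Inner input = (K'⊕ipad) ∥ m = 96 36 36 36 36 36 ∥ 22 bc e7 6e.
Inner hash: sum = 150+54+54+54+54+54+34+188+231+110 = 983; mod 256 = 215 → d7.
Outer input = (K'⊕opad) ∥ inner = fc 5c 5c 5c 5c 5c ∥ d7.
Outer hash (tag): sum = 252+92+92+92+92+92+215 = 927; mod 256 = 159 → 9f.

9f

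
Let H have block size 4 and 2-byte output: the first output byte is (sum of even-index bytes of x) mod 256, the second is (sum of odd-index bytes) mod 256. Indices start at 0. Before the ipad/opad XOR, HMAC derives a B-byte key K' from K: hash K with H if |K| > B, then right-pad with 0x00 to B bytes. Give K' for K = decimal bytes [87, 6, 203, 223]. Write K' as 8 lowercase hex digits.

Key decimal bytes [87, 6, 203, 223] = 57 06 cb df is exactly B = 4 bytes: K' = 57 06 cb df.

5706cbdf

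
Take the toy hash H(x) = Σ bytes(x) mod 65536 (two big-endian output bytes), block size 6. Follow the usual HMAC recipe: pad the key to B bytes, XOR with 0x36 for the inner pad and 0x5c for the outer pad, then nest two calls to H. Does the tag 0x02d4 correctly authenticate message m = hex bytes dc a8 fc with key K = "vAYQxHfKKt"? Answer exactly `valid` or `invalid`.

valid

Key "vAYQxHfKKt" = 76 41 59 51 78 48 66 4b 4b 74 is 10 bytes > B = 6, so hash it first: H(key) = 03 91, then zero-pad to 6 bytes: K' = 03 91 00 00 00 00.
K' ⊕ ipad = 35 a7 36 36 36 36; K' ⊕ opad = 5f cd 5c 5c 5c 5c.
Inner hash: sum = 53+167+54+54+54+54+220+168+252 = 1076 → 04 34.
Outer hash (recomputed tag): sum = 95+205+92+92+92+92+4+52 = 724 → 02 d4.
Recomputed tag = 02d4; claimed = 02d4 → match.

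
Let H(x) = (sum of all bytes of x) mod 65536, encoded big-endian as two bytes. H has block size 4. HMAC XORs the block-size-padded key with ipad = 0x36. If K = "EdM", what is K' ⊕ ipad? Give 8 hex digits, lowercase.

73527b36

Key "EdM" = 45 64 4d is 3 bytes ≤ B = 4; zero-pad to 4 bytes: K' = 45 64 4d 00.
XOR each byte with 0x36: 45⊕36=73, 64⊕36=52, 4d⊕36=7b, 00⊕36=36.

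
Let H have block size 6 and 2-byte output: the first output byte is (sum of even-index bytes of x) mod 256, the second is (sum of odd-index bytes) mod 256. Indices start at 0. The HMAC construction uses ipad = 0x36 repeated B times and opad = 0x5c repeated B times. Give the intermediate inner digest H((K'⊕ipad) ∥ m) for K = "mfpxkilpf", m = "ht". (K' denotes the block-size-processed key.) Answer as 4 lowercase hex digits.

Key "mfpxkilpf" = 6d 66 70 78 6b 69 6c 70 66 is 9 bytes > B = 6, so hash it first: H(key) = 1a b7, then zero-pad to 6 bytes: K' = 1a b7 00 00 00 00.
K' ⊕ ipad = 2c 81 36 36 36 36.
Inner input = 2c 81 36 36 36 36 ∥ 68 74.
Inner hash: even-index sum = 256 mod 256 = 0; odd-index sum = 353 mod 256 = 97 → 00 61.

0061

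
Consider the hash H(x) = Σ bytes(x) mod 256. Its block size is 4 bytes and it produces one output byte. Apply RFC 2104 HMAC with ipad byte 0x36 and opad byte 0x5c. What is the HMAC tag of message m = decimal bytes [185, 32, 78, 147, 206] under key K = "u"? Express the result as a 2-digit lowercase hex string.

Key "u" = 75 is 1 byte ≤ B = 4; zero-pad to 4 bytes: K' = 75 00 00 00.
K' ⊕ ipad = 43 36 36 36.  K' ⊕ opad = 29 5c 5c 5c.
Inner input = (K'⊕ipad) ∥ m = 43 36 36 36 ∥ b9 20 4e 93 ce.
Inner hash: sum = 67+54+54+54+185+32+78+147+206 = 877; mod 256 = 109 → 6d.
Outer input = (K'⊕opad) ∥ inner = 29 5c 5c 5c ∥ 6d.
Outer hash (tag): sum = 41+92+92+92+109 = 426; mod 256 = 170 → aa.

aa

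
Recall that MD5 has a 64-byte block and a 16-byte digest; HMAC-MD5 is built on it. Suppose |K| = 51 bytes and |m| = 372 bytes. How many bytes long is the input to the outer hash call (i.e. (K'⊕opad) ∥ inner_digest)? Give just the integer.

80

Key is 51 ≤ 64 bytes, zero-padded: |K'| = 64.
Outer input = (K'⊕opad) ∥ H(inner) → 64 + 16 = 80 bytes.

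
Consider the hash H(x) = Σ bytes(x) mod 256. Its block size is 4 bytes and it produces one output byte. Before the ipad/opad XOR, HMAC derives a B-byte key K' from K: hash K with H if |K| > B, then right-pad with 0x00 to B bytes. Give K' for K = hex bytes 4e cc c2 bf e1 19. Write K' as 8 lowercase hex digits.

95000000

|K| = 6 > B = 4, so first hash the key.
H(K): sum = 78+204+194+191+225+25 = 917; mod 256 = 149 → 95.
Zero-pad H(K) = 95 to 4 bytes: K' = 95 00 00 00.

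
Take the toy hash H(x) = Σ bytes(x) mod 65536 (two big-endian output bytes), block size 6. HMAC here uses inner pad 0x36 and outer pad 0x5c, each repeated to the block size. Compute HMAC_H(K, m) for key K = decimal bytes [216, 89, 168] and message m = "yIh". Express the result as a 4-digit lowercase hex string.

Key decimal bytes [216, 89, 168] = d8 59 a8 is 3 bytes ≤ B = 6; zero-pad to 6 bytes: K' = d8 59 a8 00 00 00.
K' ⊕ ipad = ee 6f 9e 36 36 36.  K' ⊕ opad = 84 05 f4 5c 5c 5c.
Inner input = (K'⊕ipad) ∥ m = ee 6f 9e 36 36 36 ∥ 79 49 68.
Inner hash: sum = 238+111+158+54+54+54+121+73+104 = 967 → 03 c7.
Outer input = (K'⊕opad) ∥ inner = 84 05 f4 5c 5c 5c ∥ 03 c7.
Outer hash (tag): sum = 132+5+244+92+92+92+3+199 = 859 → 03 5b.

035b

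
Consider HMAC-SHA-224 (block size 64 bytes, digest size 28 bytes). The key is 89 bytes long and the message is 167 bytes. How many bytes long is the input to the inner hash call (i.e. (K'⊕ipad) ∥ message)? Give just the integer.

231

Key is 89 > 64 bytes, so it is hashed to 28 bytes then zero-padded to 64: |K'| = 64.
Inner input = (K'⊕ipad) ∥ m → 64 + 167 = 231 bytes.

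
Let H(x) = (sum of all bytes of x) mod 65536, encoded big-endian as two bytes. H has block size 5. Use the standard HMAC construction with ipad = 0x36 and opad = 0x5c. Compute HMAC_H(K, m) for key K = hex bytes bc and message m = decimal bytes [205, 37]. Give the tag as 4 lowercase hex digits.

Key hex bytes bc is 1 byte ≤ B = 5; zero-pad to 5 bytes: K' = bc 00 00 00 00.
K' ⊕ ipad = 8a 36 36 36 36.  K' ⊕ opad = e0 5c 5c 5c 5c.
Inner input = (K'⊕ipad) ∥ m = 8a 36 36 36 36 ∥ cd 25.
Inner hash: sum = 138+54+54+54+54+205+37 = 596 → 02 54.
Outer input = (K'⊕opad) ∥ inner = e0 5c 5c 5c 5c ∥ 02 54.
Outer hash (tag): sum = 224+92+92+92+92+2+84 = 678 → 02 a6.

02a6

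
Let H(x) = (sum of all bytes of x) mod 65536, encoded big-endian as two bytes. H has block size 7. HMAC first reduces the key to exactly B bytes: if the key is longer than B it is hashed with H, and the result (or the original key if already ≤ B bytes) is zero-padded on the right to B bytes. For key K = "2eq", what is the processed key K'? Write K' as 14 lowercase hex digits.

32657100000000

Key "2eq" = 32 65 71 is 3 bytes ≤ B = 7; zero-pad to 7 bytes: K' = 32 65 71 00 00 00 00.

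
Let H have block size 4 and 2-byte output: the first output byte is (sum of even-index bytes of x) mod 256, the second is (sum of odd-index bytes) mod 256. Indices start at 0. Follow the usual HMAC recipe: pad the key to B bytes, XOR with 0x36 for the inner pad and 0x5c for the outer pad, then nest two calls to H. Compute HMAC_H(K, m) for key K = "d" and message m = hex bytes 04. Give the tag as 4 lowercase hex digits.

Key "d" = 64 is 1 byte ≤ B = 4; zero-pad to 4 bytes: K' = 64 00 00 00.
K' ⊕ ipad = 52 36 36 36.  K' ⊕ opad = 38 5c 5c 5c.
Inner input = (K'⊕ipad) ∥ m = 52 36 36 36 ∥ 04.
Inner hash: even-index sum = 140 mod 256 = 140; odd-index sum = 108 mod 256 = 108 → 8c 6c.
Outer input = (K'⊕opad) ∥ inner = 38 5c 5c 5c ∥ 8c 6c.
Outer hash (tag): even-index sum = 288 mod 256 = 32; odd-index sum = 292 mod 256 = 36 → 20 24.

2024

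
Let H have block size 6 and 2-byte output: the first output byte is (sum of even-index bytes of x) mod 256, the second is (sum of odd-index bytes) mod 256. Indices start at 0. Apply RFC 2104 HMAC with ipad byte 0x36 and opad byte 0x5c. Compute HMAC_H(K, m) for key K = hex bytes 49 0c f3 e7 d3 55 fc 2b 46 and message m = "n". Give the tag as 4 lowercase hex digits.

Key hex bytes 49 0c f3 e7 d3 55 fc 2b 46 is 9 bytes > B = 6, so hash it first: H(key) = 51 73, then zero-pad to 6 bytes: K' = 51 73 00 00 00 00.
K' ⊕ ipad = 67 45 36 36 36 36.  K' ⊕ opad = 0d 2f 5c 5c 5c 5c.
Inner input = (K'⊕ipad) ∥ m = 67 45 36 36 36 36 ∥ 6e.
Inner hash: even-index sum = 321 mod 256 = 65; odd-index sum = 177 mod 256 = 177 → 41 b1.
Outer input = (K'⊕opad) ∥ inner = 0d 2f 5c 5c 5c 5c ∥ 41 b1.
Outer hash (tag): even-index sum = 262 mod 256 = 6; odd-index sum = 408 mod 256 = 152 → 06 98.

0698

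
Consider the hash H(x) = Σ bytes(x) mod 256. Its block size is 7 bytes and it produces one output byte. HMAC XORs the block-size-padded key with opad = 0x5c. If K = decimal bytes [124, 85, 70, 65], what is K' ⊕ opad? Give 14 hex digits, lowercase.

20091a1d5c5c5c

Key decimal bytes [124, 85, 70, 65] = 7c 55 46 41 is 4 bytes ≤ B = 7; zero-pad to 7 bytes: K' = 7c 55 46 41 00 00 00.
XOR each byte with 0x5c: 7c⊕5c=20, 55⊕5c=09, 46⊕5c=1a, 41⊕5c=1d, 00⊕5c=5c, 00⊕5c=5c, 00⊕5c=5c.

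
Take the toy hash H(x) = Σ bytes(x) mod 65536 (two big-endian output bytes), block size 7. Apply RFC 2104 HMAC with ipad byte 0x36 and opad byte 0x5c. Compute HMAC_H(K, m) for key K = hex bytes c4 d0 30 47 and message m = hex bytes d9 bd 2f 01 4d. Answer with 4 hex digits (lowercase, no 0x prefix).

Key hex bytes c4 d0 30 47 is 4 bytes ≤ B = 7; zero-pad to 7 bytes: K' = c4 d0 30 47 00 00 00.
K' ⊕ ipad = f2 e6 06 71 36 36 36.  K' ⊕ opad = 98 8c 6c 1b 5c 5c 5c.
Inner input = (K'⊕ipad) ∥ m = f2 e6 06 71 36 36 36 ∥ d9 bd 2f 01 4d.
Inner hash: sum = 242+230+6+113+54+54+54+217+189+47+1+77 = 1284 → 05 04.
Outer input = (K'⊕opad) ∥ inner = 98 8c 6c 1b 5c 5c 5c ∥ 05 04.
Outer hash (tag): sum = 152+140+108+27+92+92+92+5+4 = 712 → 02 c8.

02c8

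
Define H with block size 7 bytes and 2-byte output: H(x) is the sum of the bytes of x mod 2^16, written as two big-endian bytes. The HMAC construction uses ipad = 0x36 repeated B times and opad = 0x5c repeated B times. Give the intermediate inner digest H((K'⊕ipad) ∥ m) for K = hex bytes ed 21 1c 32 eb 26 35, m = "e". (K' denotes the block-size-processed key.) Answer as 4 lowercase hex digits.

Key hex bytes ed 21 1c 32 eb 26 35 is exactly B = 7 bytes: K' = ed 21 1c 32 eb 26 35.
K' ⊕ ipad = db 17 2a 04 dd 10 03.
Inner input = db 17 2a 04 dd 10 03 ∥ 65.
Inner hash: sum = 219+23+42+4+221+16+3+101 = 629 → 02 75.

0275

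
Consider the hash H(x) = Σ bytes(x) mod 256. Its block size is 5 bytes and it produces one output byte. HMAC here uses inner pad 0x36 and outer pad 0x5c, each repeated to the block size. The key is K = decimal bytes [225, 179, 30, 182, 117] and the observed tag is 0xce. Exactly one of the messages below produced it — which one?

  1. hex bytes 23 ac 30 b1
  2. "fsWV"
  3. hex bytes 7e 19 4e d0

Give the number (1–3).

2

Key decimal bytes [225, 179, 30, 182, 117] = e1 b3 1e b6 75 is exactly B = 5 bytes: K' = e1 b3 1e b6 75.
K' ⊕ ipad = d7 85 28 80 43; K' ⊕ opad = bd ef 42 ea 29.
m1: inner = H(d7 85 28 80 43 23 ac 30 b1) = f7; tag = H(bd ef 42 ea 29 f7) = f8
m2: inner = H(d7 85 28 80 43 66 73 57 56) = cd; tag = H(bd ef 42 ea 29 cd) = ce ← matches
m3: inner = H(d7 85 28 80 43 7e 19 4e d0) = fc; tag = H(bd ef 42 ea 29 fc) = fd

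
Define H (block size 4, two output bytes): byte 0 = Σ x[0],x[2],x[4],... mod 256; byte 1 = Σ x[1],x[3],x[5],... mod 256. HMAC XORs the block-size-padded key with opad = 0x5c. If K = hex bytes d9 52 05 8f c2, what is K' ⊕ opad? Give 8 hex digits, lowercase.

Key hex bytes d9 52 05 8f c2 is 5 bytes > B = 4, so hash it first: H(key) = a0 e1, then zero-pad to 4 bytes: K' = a0 e1 00 00.
XOR each byte with 0x5c: a0⊕5c=fc, e1⊕5c=bd, 00⊕5c=5c, 00⊕5c=5c.

fcbd5c5c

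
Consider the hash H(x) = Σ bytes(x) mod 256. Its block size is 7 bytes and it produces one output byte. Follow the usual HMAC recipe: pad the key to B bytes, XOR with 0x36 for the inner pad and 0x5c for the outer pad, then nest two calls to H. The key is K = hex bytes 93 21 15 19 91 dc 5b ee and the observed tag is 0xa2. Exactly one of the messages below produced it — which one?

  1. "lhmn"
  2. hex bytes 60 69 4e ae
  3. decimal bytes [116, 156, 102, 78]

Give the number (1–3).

3

Key hex bytes 93 21 15 19 91 dc 5b ee is 8 bytes > B = 7, so hash it first: H(key) = 98, then zero-pad to 7 bytes: K' = 98 00 00 00 00 00 00.
K' ⊕ ipad = ae 36 36 36 36 36 36; K' ⊕ opad = c4 5c 5c 5c 5c 5c 5c.
m1: inner = H(ae 36 36 36 36 36 36 6c 68 6d 6e) = a1; tag = H(c4 5c 5c 5c 5c 5c 5c a1) = 8d
m2: inner = H(ae 36 36 36 36 36 36 60 69 4e ae) = b7; tag = H(c4 5c 5c 5c 5c 5c 5c b7) = a3
m3: inner = H(ae 36 36 36 36 36 36 74 9c 66 4e) = b6; tag = H(c4 5c 5c 5c 5c 5c 5c b6) = a2 ← matches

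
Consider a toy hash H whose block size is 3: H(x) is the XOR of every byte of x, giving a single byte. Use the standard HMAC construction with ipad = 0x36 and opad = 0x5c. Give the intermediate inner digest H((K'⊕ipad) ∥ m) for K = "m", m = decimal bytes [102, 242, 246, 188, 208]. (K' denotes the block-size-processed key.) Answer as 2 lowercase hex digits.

55

Key "m" = 6d is 1 byte ≤ B = 3; zero-pad to 3 bytes: K' = 6d 00 00.
K' ⊕ ipad = 5b 36 36.
Inner input = 5b 36 36 ∥ 66 f2 f6 bc d0.
Inner hash: XOR 5b⊕36⊕36⊕66⊕f2⊕f6⊕bc⊕d0 = 55.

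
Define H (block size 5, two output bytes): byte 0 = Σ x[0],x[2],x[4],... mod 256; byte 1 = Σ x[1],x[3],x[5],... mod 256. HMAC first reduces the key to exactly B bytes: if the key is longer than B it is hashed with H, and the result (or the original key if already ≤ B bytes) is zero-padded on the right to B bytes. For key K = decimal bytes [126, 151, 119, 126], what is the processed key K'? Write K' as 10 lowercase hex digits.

Key decimal bytes [126, 151, 119, 126] = 7e 97 77 7e is 4 bytes ≤ B = 5; zero-pad to 5 bytes: K' = 7e 97 77 7e 00.

7e97777e00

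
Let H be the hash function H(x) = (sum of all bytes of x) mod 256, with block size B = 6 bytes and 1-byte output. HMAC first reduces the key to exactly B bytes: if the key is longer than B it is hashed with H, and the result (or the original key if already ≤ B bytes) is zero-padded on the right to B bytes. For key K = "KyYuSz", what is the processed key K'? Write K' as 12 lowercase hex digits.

Key "KyYuSz" = 4b 79 59 75 53 7a is exactly B = 6 bytes: K' = 4b 79 59 75 53 7a.

4b795975537a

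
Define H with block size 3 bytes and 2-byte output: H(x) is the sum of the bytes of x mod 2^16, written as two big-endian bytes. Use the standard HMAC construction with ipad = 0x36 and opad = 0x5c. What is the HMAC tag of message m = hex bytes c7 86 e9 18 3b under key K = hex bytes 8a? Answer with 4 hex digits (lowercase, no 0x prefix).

Key hex bytes 8a is 1 byte ≤ B = 3; zero-pad to 3 bytes: K' = 8a 00 00.
K' ⊕ ipad = bc 36 36.  K' ⊕ opad = d6 5c 5c.
Inner input = (K'⊕ipad) ∥ m = bc 36 36 ∥ c7 86 e9 18 3b.
Inner hash: sum = 188+54+54+199+134+233+24+59 = 945 → 03 b1.
Outer input = (K'⊕opad) ∥ inner = d6 5c 5c ∥ 03 b1.
Outer hash (tag): sum = 214+92+92+3+177 = 578 → 02 42.

0242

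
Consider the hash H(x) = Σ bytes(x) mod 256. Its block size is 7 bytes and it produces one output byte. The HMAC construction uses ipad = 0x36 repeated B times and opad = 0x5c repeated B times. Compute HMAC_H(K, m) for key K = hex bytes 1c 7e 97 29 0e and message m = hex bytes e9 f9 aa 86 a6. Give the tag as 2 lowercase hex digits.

Key hex bytes 1c 7e 97 29 0e is 5 bytes ≤ B = 7; zero-pad to 7 bytes: K' = 1c 7e 97 29 0e 00 00.
K' ⊕ ipad = 2a 48 a1 1f 38 36 36.  K' ⊕ opad = 40 22 cb 75 52 5c 5c.
Inner input = (K'⊕ipad) ∥ m = 2a 48 a1 1f 38 36 36 ∥ e9 f9 aa 86 a6.
Inner hash: sum = 42+72+161+31+56+54+54+233+249+170+134+166 = 1422; mod 256 = 142 → 8e.
Outer input = (K'⊕opad) ∥ inner = 40 22 cb 75 52 5c 5c ∥ 8e.
Outer hash (tag): sum = 64+34+203+117+82+92+92+142 = 826; mod 256 = 58 → 3a.

3a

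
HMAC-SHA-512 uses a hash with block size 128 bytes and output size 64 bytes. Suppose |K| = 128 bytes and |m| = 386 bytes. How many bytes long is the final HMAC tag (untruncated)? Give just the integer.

The tag is one SHA-512 digest: 64 bytes.

64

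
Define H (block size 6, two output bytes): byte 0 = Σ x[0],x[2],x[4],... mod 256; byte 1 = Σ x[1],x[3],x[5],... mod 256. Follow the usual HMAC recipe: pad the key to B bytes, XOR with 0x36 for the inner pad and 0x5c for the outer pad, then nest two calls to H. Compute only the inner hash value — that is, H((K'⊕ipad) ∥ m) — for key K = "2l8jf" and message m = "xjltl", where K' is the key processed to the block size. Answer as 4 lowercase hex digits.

b2ca

Key "2l8jf" = 32 6c 38 6a 66 is 5 bytes ≤ B = 6; zero-pad to 6 bytes: K' = 32 6c 38 6a 66 00.
K' ⊕ ipad = 04 5a 0e 5c 50 36.
Inner input = 04 5a 0e 5c 50 36 ∥ 78 6a 6c 74 6c.
Inner hash: even-index sum = 434 mod 256 = 178; odd-index sum = 458 mod 256 = 202 → b2 ca.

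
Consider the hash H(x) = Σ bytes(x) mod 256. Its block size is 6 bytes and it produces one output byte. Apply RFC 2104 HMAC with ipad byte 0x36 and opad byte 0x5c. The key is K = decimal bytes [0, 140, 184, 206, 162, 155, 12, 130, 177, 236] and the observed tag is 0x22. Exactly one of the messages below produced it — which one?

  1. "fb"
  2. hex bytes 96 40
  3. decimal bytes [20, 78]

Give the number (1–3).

2

Key decimal bytes [0, 140, 184, 206, 162, 155, 12, 130, 177, 236] = 00 8c b8 ce a2 9b 0c 82 b1 ec is 10 bytes > B = 6, so hash it first: H(key) = 7a, then zero-pad to 6 bytes: K' = 7a 00 00 00 00 00.
K' ⊕ ipad = 4c 36 36 36 36 36; K' ⊕ opad = 26 5c 5c 5c 5c 5c.
m1: inner = H(4c 36 36 36 36 36 66 62) = 22; tag = H(26 5c 5c 5c 5c 5c 22) = 14
m2: inner = H(4c 36 36 36 36 36 96 40) = 30; tag = H(26 5c 5c 5c 5c 5c 30) = 22 ← matches
m3: inner = H(4c 36 36 36 36 36 14 4e) = bc; tag = H(26 5c 5c 5c 5c 5c bc) = ae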